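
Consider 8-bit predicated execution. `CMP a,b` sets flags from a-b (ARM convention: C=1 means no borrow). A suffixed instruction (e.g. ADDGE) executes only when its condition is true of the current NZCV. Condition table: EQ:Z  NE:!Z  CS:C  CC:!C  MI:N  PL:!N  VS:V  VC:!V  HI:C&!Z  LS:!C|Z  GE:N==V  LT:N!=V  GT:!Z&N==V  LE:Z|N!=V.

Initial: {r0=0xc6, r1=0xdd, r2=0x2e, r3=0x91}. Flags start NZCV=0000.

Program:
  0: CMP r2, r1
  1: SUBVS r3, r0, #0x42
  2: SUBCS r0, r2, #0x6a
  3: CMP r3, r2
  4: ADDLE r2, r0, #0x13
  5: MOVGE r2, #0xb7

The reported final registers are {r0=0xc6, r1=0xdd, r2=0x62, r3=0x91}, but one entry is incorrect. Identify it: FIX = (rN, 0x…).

0: ✓ CMP  NZCV=0000
1: · SUBVS
2: · SUBCS
3: ✓ CMP  NZCV=0011
4: ✓ ADDLE  r2←0xd9
5: · MOVGE

FIX = (r2, 0xd9)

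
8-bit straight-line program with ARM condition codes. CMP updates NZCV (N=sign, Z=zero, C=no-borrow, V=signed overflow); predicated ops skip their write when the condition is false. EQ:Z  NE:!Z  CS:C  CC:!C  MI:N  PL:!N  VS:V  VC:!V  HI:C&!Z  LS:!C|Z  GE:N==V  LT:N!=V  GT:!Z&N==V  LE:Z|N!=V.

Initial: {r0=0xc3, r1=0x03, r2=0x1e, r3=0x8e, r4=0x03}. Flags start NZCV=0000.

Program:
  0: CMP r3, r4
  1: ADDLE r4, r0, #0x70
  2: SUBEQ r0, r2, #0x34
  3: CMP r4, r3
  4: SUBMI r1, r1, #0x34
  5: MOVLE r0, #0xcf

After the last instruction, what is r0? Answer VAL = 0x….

0: ✓ CMP  NZCV=1010
1: ✓ ADDLE  r4←0x33
2: · SUBEQ
3: ✓ CMP  NZCV=1001
4: ✓ SUBMI  r1←0xcf
5: · MOVLE

VAL = 0xc3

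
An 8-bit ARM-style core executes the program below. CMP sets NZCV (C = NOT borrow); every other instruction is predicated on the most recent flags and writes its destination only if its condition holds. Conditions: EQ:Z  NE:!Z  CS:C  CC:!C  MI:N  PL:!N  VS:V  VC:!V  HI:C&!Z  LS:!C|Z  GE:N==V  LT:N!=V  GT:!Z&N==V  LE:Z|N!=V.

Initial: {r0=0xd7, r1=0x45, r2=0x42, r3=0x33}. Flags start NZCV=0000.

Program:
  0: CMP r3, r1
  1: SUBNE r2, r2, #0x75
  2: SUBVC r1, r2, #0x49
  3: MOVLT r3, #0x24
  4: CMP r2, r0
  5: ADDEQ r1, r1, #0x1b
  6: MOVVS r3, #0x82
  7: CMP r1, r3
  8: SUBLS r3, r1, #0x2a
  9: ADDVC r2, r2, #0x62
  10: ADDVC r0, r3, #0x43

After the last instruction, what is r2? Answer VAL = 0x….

VAL = 0xcd

0: ✓ CMP  NZCV=1000
1: ✓ SUBNE  r2←0xcd
2: ✓ SUBVC  r1←0x84
3: ✓ MOVLT  r3←0x24
4: ✓ CMP  NZCV=1000
5: · ADDEQ
6: · MOVVS
7: ✓ CMP  NZCV=0011
8: · SUBLS
9: · ADDVC
10: · ADDVC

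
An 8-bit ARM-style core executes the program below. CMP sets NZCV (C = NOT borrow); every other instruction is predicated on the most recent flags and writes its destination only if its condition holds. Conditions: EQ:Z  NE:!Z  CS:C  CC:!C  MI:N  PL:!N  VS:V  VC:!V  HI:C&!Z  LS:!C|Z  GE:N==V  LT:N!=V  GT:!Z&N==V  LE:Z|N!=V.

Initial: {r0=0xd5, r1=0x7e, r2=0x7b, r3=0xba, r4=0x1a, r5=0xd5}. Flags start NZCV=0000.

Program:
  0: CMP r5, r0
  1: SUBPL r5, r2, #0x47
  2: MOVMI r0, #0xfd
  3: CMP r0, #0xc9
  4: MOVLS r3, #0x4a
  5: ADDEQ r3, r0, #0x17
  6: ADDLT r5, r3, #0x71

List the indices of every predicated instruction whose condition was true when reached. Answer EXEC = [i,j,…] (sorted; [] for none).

EXEC = [1]

0: ✓ CMP  NZCV=0110
1: ✓ SUBPL  r5←0x34
2: · MOVMI
3: ✓ CMP  NZCV=0010
4: · MOVLS
5: · ADDEQ
6: · ADDLT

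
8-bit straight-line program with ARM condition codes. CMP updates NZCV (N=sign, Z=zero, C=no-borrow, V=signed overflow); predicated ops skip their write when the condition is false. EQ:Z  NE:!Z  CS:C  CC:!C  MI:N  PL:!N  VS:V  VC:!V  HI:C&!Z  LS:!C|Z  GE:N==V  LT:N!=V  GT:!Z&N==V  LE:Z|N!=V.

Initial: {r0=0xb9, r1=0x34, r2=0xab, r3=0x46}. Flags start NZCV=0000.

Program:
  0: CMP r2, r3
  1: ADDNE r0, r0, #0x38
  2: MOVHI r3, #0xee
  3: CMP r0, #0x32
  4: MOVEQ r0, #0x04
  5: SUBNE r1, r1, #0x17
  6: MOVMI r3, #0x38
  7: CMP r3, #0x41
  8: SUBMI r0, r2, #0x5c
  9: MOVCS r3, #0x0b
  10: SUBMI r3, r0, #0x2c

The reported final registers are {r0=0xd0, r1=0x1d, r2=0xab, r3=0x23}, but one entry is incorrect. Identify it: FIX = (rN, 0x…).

FIX = (r0, 0x4f)

[0] flags=0011 → (cmp)
[1] flags=0011 NE?T → r0=0xf1
[2] flags=0011 HI?T → r3=0xee
[3] flags=1010 → (cmp)
[4] flags=1010 EQ?F → skip
[5] flags=1010 NE?T → r1=0x1d
[6] flags=1010 MI?T → r3=0x38
[7] flags=1000 → (cmp)
[8] flags=1000 MI?T → r0=0x4f
[9] flags=1000 CS?F → skip
[10] flags=1000 MI?T → r3=0x23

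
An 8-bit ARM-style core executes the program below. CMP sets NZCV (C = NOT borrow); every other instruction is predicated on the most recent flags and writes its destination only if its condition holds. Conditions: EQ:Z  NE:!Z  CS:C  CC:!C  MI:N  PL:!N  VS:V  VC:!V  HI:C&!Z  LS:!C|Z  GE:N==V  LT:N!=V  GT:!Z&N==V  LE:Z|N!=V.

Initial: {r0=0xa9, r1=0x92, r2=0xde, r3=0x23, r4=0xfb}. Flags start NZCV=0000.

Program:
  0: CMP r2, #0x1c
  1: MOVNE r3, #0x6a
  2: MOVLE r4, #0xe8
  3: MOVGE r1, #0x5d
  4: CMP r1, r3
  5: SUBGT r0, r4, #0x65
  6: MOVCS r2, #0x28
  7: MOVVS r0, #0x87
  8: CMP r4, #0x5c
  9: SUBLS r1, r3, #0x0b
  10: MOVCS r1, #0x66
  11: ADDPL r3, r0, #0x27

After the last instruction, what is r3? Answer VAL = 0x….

VAL = 0x6a

[0] flags=1010 → (cmp)
[1] flags=1010 NE?T → r3=0x6a
[2] flags=1010 LE?T → r4=0xe8
[3] flags=1010 GE?F → skip
[4] flags=0011 → (cmp)
[5] flags=0011 GT?F → skip
[6] flags=0011 CS?T → r2=0x28
[7] flags=0011 VS?T → r0=0x87
[8] flags=1010 → (cmp)
[9] flags=1010 LS?F → skip
[10] flags=1010 CS?T → r1=0x66
[11] flags=1010 PL?F → skip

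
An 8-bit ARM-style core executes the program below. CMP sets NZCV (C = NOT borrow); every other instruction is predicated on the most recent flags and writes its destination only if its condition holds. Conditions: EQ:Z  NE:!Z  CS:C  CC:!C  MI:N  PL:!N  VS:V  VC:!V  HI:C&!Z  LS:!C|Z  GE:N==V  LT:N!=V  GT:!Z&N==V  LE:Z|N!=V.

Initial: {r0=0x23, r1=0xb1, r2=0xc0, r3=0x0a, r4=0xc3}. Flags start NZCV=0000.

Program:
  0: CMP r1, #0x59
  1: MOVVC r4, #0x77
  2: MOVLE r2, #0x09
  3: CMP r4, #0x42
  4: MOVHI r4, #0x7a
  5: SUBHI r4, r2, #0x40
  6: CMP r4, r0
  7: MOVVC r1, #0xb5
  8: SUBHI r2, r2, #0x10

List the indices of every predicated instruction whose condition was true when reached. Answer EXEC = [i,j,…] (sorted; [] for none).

0: ✓ CMP  NZCV=0011
1: · MOVVC
2: ✓ MOVLE  r2←0x09
3: ✓ CMP  NZCV=1010
4: ✓ MOVHI  r4←0x7a
5: ✓ SUBHI  r4←0xc9
6: ✓ CMP  NZCV=1010
7: ✓ MOVVC  r1←0xb5
8: ✓ SUBHI  r2←0xf9

EXEC = [2,4,5,7,8]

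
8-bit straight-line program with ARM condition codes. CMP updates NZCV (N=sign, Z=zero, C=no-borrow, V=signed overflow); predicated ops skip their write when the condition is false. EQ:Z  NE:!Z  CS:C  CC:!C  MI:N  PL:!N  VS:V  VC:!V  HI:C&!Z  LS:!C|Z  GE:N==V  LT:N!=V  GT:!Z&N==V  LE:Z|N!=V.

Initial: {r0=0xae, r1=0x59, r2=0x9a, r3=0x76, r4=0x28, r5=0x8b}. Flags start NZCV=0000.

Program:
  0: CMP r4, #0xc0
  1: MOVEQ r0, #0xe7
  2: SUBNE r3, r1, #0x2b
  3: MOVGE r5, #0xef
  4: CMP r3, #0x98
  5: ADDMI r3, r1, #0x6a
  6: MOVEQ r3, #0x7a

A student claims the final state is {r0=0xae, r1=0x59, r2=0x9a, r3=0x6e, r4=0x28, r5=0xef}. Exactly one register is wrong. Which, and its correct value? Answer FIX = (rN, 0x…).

FIX = (r3, 0xc3)

[0] flags=0000 → (cmp)
[1] flags=0000 EQ?F → skip
[2] flags=0000 NE?T → r3=0x2e
[3] flags=0000 GE?T → r5=0xef
[4] flags=1001 → (cmp)
[5] flags=1001 MI?T → r3=0xc3
[6] flags=1001 EQ?F → skip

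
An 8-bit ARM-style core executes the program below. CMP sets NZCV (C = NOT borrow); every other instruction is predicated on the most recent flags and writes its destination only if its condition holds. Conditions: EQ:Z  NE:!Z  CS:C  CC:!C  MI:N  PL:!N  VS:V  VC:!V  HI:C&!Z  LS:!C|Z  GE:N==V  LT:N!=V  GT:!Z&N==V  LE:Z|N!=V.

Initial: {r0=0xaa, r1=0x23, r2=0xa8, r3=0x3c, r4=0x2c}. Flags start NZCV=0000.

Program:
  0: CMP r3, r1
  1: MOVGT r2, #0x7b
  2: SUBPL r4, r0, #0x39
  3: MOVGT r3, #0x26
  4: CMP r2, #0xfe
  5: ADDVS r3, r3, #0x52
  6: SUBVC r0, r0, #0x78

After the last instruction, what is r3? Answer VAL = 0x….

[0] flags=0010 → (cmp)
[1] flags=0010 GT?T → r2=0x7b
[2] flags=0010 PL?T → r4=0x71
[3] flags=0010 GT?T → r3=0x26
[4] flags=0000 → (cmp)
[5] flags=0000 VS?F → skip
[6] flags=0000 VC?T → r0=0x32

VAL = 0x26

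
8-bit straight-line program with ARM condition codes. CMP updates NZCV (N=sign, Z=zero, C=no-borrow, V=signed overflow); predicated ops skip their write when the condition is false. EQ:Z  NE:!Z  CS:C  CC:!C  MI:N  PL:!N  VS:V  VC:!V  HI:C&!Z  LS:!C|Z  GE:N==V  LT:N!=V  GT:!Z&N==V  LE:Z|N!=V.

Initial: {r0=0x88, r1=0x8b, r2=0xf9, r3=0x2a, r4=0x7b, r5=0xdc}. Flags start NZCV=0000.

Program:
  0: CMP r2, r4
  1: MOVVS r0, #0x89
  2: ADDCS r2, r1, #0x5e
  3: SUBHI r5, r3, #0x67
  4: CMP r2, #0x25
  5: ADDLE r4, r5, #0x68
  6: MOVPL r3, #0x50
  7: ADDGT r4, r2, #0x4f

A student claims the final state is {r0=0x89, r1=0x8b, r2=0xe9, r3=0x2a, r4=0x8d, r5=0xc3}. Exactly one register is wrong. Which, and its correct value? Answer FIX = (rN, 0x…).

FIX = (r4, 0x2b)

[0] flags=0011 → (cmp)
[1] flags=0011 VS?T → r0=0x89
[2] flags=0011 CS?T → r2=0xe9
[3] flags=0011 HI?T → r5=0xc3
[4] flags=1010 → (cmp)
[5] flags=1010 LE?T → r4=0x2b
[6] flags=1010 PL?F → skip
[7] flags=1010 GT?F → skip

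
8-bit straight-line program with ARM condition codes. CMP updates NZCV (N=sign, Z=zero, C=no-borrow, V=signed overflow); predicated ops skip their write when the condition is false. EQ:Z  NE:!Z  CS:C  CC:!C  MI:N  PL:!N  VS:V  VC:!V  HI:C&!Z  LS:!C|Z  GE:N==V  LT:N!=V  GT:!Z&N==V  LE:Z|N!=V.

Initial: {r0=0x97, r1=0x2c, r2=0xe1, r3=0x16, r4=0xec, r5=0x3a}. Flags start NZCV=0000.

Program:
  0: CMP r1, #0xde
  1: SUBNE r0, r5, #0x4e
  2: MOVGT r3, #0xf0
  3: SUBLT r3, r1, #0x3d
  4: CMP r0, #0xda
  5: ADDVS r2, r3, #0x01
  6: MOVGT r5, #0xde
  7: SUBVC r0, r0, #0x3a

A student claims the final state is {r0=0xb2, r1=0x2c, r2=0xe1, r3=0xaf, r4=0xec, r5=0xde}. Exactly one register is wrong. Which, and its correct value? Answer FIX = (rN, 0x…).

0: ✓ CMP  NZCV=0000
1: ✓ SUBNE  r0←0xec
2: ✓ MOVGT  r3←0xf0
3: · SUBLT
4: ✓ CMP  NZCV=0010
5: · ADDVS
6: ✓ MOVGT  r5←0xde
7: ✓ SUBVC  r0←0xb2

FIX = (r3, 0xf0)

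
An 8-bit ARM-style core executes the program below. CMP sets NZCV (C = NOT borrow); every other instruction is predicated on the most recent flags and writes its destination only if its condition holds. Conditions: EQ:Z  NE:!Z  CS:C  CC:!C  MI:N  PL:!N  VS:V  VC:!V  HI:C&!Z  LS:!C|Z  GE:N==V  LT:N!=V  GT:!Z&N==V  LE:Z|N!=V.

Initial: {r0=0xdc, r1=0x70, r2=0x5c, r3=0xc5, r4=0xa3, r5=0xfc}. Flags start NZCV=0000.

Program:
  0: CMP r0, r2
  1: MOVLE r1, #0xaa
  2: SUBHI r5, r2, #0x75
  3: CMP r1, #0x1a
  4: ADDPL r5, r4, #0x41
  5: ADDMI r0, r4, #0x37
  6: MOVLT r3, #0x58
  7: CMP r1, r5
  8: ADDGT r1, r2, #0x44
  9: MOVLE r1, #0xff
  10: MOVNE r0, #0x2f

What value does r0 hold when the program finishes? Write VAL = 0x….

0: ✓ CMP  NZCV=1010
1: ✓ MOVLE  r1←0xaa
2: ✓ SUBHI  r5←0xe7
3: ✓ CMP  NZCV=1010
4: · ADDPL
5: ✓ ADDMI  r0←0xda
6: ✓ MOVLT  r3←0x58
7: ✓ CMP  NZCV=1000
8: · ADDGT
9: ✓ MOVLE  r1←0xff
10: ✓ MOVNE  r0←0x2f

VAL = 0x2f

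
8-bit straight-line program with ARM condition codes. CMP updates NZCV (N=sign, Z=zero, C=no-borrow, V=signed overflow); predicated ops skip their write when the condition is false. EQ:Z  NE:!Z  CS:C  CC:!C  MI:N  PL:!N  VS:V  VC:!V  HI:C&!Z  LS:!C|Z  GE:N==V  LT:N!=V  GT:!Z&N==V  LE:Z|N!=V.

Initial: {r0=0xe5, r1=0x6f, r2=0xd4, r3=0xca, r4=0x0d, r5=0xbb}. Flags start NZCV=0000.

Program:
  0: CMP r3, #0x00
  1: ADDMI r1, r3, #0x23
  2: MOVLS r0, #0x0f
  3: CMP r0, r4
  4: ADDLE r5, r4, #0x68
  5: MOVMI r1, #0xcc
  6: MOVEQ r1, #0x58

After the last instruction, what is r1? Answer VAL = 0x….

VAL = 0xcc

[0] flags=1010 → (cmp)
[1] flags=1010 MI?T → r1=0xed
[2] flags=1010 LS?F → skip
[3] flags=1010 → (cmp)
[4] flags=1010 LE?T → r5=0x75
[5] flags=1010 MI?T → r1=0xcc
[6] flags=1010 EQ?F → skip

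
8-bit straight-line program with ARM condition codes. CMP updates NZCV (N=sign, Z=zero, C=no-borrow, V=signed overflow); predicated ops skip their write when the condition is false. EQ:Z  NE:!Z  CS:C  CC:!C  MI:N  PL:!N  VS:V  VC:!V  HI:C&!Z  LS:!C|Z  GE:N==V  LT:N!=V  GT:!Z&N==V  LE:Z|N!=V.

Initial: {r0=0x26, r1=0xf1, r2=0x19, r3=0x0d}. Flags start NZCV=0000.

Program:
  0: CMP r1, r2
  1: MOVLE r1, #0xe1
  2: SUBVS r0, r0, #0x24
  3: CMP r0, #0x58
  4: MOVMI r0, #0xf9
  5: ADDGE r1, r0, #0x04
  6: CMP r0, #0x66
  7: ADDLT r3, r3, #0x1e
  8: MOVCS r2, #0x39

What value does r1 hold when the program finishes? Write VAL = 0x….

VAL = 0xe1

0: ✓ CMP  NZCV=1010
1: ✓ MOVLE  r1←0xe1
2: · SUBVS
3: ✓ CMP  NZCV=1000
4: ✓ MOVMI  r0←0xf9
5: · ADDGE
6: ✓ CMP  NZCV=1010
7: ✓ ADDLT  r3←0x2b
8: ✓ MOVCS  r2←0x39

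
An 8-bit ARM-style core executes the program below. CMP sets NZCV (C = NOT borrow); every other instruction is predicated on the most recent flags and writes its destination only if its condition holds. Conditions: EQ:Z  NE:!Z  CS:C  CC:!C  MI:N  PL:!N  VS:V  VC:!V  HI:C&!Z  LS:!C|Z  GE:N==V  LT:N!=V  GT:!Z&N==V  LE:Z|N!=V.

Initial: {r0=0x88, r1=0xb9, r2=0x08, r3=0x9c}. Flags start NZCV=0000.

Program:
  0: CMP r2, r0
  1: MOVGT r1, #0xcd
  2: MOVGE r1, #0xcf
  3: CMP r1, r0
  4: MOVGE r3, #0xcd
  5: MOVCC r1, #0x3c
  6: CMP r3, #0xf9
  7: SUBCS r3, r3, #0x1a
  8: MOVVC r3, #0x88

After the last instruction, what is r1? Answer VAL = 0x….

VAL = 0xcf

0: ✓ CMP  NZCV=1001
1: ✓ MOVGT  r1←0xcd
2: ✓ MOVGE  r1←0xcf
3: ✓ CMP  NZCV=0010
4: ✓ MOVGE  r3←0xcd
5: · MOVCC
6: ✓ CMP  NZCV=1000
7: · SUBCS
8: ✓ MOVVC  r3←0x88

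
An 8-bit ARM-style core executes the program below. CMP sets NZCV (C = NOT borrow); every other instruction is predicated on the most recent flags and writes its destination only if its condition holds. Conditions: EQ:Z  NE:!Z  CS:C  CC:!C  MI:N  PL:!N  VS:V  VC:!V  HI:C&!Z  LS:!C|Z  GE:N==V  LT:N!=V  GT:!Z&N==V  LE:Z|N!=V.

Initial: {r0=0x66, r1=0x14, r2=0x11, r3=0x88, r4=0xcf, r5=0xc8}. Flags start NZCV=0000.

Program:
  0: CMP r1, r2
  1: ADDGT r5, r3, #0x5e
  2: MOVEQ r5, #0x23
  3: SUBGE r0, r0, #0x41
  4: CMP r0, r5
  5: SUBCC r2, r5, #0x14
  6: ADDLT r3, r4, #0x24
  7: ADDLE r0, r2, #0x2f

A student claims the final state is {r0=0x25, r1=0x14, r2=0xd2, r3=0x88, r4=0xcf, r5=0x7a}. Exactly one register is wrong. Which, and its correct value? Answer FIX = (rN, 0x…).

[0] flags=0010 → (cmp)
[1] flags=0010 GT?T → r5=0xe6
[2] flags=0010 EQ?F → skip
[3] flags=0010 GE?T → r0=0x25
[4] flags=0000 → (cmp)
[5] flags=0000 CC?T → r2=0xd2
[6] flags=0000 LT?F → skip
[7] flags=0000 LE?F → skip

FIX = (r5, 0xe6)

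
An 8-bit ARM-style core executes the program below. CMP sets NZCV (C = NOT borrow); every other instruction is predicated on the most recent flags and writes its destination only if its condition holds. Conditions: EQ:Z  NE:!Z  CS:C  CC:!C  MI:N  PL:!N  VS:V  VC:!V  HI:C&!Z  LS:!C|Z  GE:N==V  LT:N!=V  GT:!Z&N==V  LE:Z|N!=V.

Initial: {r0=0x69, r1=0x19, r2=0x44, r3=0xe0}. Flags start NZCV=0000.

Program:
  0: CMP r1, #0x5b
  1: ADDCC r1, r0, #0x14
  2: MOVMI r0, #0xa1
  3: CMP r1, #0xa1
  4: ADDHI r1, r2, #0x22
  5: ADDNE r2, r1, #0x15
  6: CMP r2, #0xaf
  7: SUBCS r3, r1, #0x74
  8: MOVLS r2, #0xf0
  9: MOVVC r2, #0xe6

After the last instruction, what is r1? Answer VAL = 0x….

0: ✓ CMP  NZCV=1000
1: ✓ ADDCC  r1←0x7d
2: ✓ MOVMI  r0←0xa1
3: ✓ CMP  NZCV=1001
4: · ADDHI
5: ✓ ADDNE  r2←0x92
6: ✓ CMP  NZCV=1000
7: · SUBCS
8: ✓ MOVLS  r2←0xf0
9: ✓ MOVVC  r2←0xe6

VAL = 0x7d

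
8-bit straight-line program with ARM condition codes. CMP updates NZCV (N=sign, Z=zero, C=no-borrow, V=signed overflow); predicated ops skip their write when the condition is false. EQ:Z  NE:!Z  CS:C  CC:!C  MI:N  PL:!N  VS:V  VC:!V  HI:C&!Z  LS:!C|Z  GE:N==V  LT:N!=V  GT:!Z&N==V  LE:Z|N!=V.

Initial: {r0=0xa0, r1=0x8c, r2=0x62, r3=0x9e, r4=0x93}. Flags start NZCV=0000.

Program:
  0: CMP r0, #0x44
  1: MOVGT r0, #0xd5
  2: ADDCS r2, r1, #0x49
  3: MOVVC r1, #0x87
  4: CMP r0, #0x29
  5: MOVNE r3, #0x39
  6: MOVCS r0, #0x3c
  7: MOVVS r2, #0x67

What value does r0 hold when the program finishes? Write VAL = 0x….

VAL = 0x3c

[0] flags=0011 → (cmp)
[1] flags=0011 GT?F → skip
[2] flags=0011 CS?T → r2=0xd5
[3] flags=0011 VC?F → skip
[4] flags=0011 → (cmp)
[5] flags=0011 NE?T → r3=0x39
[6] flags=0011 CS?T → r0=0x3c
[7] flags=0011 VS?T → r2=0x67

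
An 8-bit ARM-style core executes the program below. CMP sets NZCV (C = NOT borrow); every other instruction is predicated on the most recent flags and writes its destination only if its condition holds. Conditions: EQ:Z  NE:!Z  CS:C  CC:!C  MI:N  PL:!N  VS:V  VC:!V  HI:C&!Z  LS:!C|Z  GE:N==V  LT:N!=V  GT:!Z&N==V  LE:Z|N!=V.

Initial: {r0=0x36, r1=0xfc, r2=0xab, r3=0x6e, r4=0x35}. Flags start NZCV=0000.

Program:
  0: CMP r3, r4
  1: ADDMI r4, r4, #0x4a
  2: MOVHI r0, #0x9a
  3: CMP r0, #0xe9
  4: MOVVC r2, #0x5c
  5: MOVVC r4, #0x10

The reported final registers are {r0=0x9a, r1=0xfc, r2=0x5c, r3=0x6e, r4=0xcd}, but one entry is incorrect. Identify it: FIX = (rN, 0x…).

0: ✓ CMP  NZCV=0010
1: · ADDMI
2: ✓ MOVHI  r0←0x9a
3: ✓ CMP  NZCV=1000
4: ✓ MOVVC  r2←0x5c
5: ✓ MOVVC  r4←0x10

FIX = (r4, 0x10)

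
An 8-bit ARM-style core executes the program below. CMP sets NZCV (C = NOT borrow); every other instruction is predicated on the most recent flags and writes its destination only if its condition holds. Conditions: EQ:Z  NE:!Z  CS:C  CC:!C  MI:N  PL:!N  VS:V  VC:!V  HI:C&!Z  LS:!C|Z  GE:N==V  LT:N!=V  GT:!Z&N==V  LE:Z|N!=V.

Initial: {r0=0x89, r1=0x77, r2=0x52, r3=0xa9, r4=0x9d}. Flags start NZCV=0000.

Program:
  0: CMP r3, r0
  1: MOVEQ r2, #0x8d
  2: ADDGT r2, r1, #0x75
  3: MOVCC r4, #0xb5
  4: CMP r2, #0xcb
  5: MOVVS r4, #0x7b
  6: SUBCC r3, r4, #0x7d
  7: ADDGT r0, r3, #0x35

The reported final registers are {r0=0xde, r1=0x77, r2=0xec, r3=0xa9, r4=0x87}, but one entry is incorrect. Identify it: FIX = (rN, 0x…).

FIX = (r4, 0x9d)

[0] flags=0010 → (cmp)
[1] flags=0010 EQ?F → skip
[2] flags=0010 GT?T → r2=0xec
[3] flags=0010 CC?F → skip
[4] flags=0010 → (cmp)
[5] flags=0010 VS?F → skip
[6] flags=0010 CC?F → skip
[7] flags=0010 GT?T → r0=0xde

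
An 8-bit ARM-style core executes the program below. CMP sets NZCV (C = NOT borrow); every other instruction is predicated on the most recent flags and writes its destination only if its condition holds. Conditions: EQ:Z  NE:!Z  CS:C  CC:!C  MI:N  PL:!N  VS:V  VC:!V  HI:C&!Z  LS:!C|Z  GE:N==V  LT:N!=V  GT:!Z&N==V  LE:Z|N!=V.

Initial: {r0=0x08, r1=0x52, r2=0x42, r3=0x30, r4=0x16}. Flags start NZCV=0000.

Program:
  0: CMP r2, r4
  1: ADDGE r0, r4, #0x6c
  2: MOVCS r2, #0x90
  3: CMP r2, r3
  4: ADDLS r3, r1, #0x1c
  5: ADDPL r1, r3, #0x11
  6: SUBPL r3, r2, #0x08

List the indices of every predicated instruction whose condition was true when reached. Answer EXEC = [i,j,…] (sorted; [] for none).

[0] flags=0010 → (cmp)
[1] flags=0010 GE?T → r0=0x82
[2] flags=0010 CS?T → r2=0x90
[3] flags=0011 → (cmp)
[4] flags=0011 LS?F → skip
[5] flags=0011 PL?T → r1=0x41
[6] flags=0011 PL?T → r3=0x88

EXEC = [1,2,5,6]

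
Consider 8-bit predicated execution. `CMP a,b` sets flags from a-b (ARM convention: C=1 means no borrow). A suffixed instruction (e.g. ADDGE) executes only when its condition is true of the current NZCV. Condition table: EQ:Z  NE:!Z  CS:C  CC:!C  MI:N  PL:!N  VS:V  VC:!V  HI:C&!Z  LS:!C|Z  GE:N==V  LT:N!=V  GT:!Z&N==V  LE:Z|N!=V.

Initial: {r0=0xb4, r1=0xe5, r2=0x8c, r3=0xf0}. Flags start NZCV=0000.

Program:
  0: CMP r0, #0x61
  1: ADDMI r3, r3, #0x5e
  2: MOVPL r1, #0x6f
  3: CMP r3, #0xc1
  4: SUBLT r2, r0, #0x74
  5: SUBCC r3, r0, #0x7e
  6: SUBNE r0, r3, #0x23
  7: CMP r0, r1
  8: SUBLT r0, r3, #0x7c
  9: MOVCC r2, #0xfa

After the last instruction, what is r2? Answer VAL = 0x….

[0] flags=0011 → (cmp)
[1] flags=0011 MI?F → skip
[2] flags=0011 PL?T → r1=0x6f
[3] flags=0010 → (cmp)
[4] flags=0010 LT?F → skip
[5] flags=0010 CC?F → skip
[6] flags=0010 NE?T → r0=0xcd
[7] flags=0011 → (cmp)
[8] flags=0011 LT?T → r0=0x74
[9] flags=0011 CC?F → skip

VAL = 0x8c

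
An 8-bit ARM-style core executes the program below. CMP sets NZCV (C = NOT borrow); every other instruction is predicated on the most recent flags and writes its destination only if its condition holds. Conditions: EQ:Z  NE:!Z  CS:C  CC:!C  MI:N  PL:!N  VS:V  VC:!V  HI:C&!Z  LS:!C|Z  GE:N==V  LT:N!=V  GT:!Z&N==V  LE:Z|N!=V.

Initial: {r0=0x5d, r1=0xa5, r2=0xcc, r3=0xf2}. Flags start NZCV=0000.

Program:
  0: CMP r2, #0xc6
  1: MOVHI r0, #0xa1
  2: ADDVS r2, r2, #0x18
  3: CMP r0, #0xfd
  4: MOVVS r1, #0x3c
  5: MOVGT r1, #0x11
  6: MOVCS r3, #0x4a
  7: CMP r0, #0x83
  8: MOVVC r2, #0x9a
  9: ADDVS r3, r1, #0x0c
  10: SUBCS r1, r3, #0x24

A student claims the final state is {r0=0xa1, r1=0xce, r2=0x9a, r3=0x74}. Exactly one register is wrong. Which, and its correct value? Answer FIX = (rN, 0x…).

[0] flags=0010 → (cmp)
[1] flags=0010 HI?T → r0=0xa1
[2] flags=0010 VS?F → skip
[3] flags=1000 → (cmp)
[4] flags=1000 VS?F → skip
[5] flags=1000 GT?F → skip
[6] flags=1000 CS?F → skip
[7] flags=0010 → (cmp)
[8] flags=0010 VC?T → r2=0x9a
[9] flags=0010 VS?F → skip
[10] flags=0010 CS?T → r1=0xce

FIX = (r3, 0xf2)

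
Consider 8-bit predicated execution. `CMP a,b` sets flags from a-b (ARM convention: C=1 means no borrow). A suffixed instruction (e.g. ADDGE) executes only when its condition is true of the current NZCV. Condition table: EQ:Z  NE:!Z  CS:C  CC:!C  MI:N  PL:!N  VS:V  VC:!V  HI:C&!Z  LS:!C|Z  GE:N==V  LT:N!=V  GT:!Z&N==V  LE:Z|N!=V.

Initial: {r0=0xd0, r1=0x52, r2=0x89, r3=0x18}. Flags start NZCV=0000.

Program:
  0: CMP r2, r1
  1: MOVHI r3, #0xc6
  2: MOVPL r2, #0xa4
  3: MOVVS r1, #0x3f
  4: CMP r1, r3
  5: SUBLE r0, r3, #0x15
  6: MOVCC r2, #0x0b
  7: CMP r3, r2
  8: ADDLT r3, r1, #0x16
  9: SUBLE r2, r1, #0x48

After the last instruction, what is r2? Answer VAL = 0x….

VAL = 0xf7

[0] flags=0011 → (cmp)
[1] flags=0011 HI?T → r3=0xc6
[2] flags=0011 PL?T → r2=0xa4
[3] flags=0011 VS?T → r1=0x3f
[4] flags=0000 → (cmp)
[5] flags=0000 LE?F → skip
[6] flags=0000 CC?T → r2=0x0b
[7] flags=1010 → (cmp)
[8] flags=1010 LT?T → r3=0x55
[9] flags=1010 LE?T → r2=0xf7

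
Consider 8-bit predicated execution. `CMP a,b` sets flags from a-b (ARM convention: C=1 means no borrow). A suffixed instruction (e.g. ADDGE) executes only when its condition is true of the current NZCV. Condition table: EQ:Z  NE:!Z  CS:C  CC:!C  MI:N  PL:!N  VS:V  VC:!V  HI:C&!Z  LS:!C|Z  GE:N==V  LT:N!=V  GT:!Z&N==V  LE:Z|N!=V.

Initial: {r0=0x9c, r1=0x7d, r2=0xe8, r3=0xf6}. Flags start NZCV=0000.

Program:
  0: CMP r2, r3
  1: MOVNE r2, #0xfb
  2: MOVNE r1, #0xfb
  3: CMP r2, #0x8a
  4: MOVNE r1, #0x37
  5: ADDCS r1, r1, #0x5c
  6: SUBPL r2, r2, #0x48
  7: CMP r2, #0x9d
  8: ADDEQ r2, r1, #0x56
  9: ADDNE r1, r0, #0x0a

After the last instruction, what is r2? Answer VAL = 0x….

VAL = 0xb3

[0] flags=1000 → (cmp)
[1] flags=1000 NE?T → r2=0xfb
[2] flags=1000 NE?T → r1=0xfb
[3] flags=0010 → (cmp)
[4] flags=0010 NE?T → r1=0x37
[5] flags=0010 CS?T → r1=0x93
[6] flags=0010 PL?T → r2=0xb3
[7] flags=0010 → (cmp)
[8] flags=0010 EQ?F → skip
[9] flags=0010 NE?T → r1=0xa6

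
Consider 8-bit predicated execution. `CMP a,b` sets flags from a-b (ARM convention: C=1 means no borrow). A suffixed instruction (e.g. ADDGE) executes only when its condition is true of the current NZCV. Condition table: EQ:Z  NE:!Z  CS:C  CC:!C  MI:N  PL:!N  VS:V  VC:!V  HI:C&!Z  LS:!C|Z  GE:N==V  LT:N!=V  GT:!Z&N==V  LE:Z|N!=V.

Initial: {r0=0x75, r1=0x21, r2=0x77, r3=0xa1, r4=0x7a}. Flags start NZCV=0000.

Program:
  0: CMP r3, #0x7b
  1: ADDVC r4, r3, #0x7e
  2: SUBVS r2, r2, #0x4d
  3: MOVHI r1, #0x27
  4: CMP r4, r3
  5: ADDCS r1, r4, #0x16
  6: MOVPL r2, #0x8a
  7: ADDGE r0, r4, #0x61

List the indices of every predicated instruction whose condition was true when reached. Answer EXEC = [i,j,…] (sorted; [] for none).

EXEC = [2,3,7]

0: ✓ CMP  NZCV=0011
1: · ADDVC
2: ✓ SUBVS  r2←0x2a
3: ✓ MOVHI  r1←0x27
4: ✓ CMP  NZCV=1001
5: · ADDCS
6: · MOVPL
7: ✓ ADDGE  r0←0xdb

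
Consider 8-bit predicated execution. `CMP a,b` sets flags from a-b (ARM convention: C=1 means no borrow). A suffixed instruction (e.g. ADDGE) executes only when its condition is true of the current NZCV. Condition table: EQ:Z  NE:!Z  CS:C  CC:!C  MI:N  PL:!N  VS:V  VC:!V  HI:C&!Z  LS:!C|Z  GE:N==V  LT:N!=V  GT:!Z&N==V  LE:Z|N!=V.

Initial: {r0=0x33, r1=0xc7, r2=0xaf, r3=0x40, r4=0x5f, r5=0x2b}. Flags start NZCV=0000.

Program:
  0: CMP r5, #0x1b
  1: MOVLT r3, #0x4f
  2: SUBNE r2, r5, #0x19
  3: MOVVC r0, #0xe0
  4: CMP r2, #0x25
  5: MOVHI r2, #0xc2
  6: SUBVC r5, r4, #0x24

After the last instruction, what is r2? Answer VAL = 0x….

0: ✓ CMP  NZCV=0010
1: · MOVLT
2: ✓ SUBNE  r2←0x12
3: ✓ MOVVC  r0←0xe0
4: ✓ CMP  NZCV=1000
5: · MOVHI
6: ✓ SUBVC  r5←0x3b

VAL = 0x12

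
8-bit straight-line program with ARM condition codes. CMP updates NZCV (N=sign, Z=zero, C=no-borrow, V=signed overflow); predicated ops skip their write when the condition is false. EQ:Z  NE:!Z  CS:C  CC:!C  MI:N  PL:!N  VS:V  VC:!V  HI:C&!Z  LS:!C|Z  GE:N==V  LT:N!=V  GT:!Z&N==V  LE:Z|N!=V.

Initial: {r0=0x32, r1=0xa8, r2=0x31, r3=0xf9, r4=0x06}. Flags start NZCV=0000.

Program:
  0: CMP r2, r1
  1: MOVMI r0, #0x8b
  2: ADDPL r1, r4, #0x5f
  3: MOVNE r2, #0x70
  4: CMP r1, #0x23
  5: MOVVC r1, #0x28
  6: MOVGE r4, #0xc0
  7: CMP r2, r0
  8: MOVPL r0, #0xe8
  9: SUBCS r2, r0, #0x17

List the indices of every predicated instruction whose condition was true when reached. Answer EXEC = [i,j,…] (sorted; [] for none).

EXEC = [1,3,5]

0: ✓ CMP  NZCV=1001
1: ✓ MOVMI  r0←0x8b
2: · ADDPL
3: ✓ MOVNE  r2←0x70
4: ✓ CMP  NZCV=1010
5: ✓ MOVVC  r1←0x28
6: · MOVGE
7: ✓ CMP  NZCV=1001
8: · MOVPL
9: · SUBCS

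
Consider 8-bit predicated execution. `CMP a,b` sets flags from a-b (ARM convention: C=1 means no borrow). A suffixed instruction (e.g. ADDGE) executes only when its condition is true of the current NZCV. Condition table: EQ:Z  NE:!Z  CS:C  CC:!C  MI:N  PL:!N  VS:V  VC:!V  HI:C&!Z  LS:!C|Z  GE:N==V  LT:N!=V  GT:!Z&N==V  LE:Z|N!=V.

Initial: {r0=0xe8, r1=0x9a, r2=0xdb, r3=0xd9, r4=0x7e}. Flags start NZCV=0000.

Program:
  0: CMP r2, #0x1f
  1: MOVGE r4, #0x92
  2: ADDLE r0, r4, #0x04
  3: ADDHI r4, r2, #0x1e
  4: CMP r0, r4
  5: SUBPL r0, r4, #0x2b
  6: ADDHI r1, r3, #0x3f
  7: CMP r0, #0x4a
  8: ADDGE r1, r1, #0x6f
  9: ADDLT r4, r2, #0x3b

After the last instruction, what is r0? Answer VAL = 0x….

[0] flags=1010 → (cmp)
[1] flags=1010 GE?F → skip
[2] flags=1010 LE?T → r0=0x82
[3] flags=1010 HI?T → r4=0xf9
[4] flags=1000 → (cmp)
[5] flags=1000 PL?F → skip
[6] flags=1000 HI?F → skip
[7] flags=0011 → (cmp)
[8] flags=0011 GE?F → skip
[9] flags=0011 LT?T → r4=0x16

VAL = 0x82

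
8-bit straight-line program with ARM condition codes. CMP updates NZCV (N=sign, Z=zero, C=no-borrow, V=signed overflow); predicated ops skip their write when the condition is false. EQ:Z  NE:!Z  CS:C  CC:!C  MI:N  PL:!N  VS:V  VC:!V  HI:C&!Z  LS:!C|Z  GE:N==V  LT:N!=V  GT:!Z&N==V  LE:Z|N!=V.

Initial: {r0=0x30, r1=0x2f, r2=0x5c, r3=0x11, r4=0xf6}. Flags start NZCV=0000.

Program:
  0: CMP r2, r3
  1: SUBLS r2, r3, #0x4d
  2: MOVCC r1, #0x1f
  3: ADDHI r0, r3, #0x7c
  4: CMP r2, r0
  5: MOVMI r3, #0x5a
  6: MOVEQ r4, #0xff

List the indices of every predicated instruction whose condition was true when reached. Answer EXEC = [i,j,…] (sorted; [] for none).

[0] flags=0010 → (cmp)
[1] flags=0010 LS?F → skip
[2] flags=0010 CC?F → skip
[3] flags=0010 HI?T → r0=0x8d
[4] flags=1001 → (cmp)
[5] flags=1001 MI?T → r3=0x5a
[6] flags=1001 EQ?F → skip

EXEC = [3,5]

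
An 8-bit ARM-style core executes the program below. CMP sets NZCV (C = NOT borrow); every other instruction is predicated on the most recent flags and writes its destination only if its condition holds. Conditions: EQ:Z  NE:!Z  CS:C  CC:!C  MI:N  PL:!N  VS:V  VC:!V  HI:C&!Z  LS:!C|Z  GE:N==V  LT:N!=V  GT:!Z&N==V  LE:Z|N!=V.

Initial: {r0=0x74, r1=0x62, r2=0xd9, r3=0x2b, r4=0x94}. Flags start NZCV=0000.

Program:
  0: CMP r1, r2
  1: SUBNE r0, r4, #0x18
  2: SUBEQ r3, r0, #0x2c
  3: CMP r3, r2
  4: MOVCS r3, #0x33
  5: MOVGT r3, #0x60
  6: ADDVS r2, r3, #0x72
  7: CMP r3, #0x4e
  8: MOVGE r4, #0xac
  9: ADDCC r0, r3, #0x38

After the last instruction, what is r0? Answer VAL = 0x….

[0] flags=1001 → (cmp)
[1] flags=1001 NE?T → r0=0x7c
[2] flags=1001 EQ?F → skip
[3] flags=0000 → (cmp)
[4] flags=0000 CS?F → skip
[5] flags=0000 GT?T → r3=0x60
[6] flags=0000 VS?F → skip
[7] flags=0010 → (cmp)
[8] flags=0010 GE?T → r4=0xac
[9] flags=0010 CC?F → skip

VAL = 0x7c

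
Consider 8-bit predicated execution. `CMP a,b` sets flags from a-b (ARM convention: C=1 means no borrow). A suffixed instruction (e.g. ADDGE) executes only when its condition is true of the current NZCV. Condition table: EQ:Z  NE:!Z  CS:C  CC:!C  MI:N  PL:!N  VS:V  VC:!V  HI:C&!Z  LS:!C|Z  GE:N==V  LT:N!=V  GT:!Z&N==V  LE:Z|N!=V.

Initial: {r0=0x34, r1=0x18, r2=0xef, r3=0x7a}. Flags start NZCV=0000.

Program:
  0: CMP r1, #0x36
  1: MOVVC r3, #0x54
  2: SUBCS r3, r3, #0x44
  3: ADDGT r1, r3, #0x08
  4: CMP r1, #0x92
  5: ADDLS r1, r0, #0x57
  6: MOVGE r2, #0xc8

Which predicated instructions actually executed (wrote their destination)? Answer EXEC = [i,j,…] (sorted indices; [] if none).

[0] flags=1000 → (cmp)
[1] flags=1000 VC?T → r3=0x54
[2] flags=1000 CS?F → skip
[3] flags=1000 GT?F → skip
[4] flags=1001 → (cmp)
[5] flags=1001 LS?T → r1=0x8b
[6] flags=1001 GE?T → r2=0xc8

EXEC = [1,5,6]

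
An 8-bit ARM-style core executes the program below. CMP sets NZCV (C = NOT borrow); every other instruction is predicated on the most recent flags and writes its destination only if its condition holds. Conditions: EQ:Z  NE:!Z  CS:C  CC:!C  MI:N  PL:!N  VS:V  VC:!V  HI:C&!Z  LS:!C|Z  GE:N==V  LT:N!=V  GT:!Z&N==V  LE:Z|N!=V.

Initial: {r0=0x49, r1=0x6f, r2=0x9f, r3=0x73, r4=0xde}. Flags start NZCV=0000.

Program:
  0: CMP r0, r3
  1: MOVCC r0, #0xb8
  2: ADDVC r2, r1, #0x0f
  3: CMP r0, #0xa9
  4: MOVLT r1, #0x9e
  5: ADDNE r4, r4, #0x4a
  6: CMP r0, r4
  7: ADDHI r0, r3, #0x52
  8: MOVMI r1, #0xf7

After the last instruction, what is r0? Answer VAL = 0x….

VAL = 0xc5

0: ✓ CMP  NZCV=1000
1: ✓ MOVCC  r0←0xb8
2: ✓ ADDVC  r2←0x7e
3: ✓ CMP  NZCV=0010
4: · MOVLT
5: ✓ ADDNE  r4←0x28
6: ✓ CMP  NZCV=1010
7: ✓ ADDHI  r0←0xc5
8: ✓ MOVMI  r1←0xf7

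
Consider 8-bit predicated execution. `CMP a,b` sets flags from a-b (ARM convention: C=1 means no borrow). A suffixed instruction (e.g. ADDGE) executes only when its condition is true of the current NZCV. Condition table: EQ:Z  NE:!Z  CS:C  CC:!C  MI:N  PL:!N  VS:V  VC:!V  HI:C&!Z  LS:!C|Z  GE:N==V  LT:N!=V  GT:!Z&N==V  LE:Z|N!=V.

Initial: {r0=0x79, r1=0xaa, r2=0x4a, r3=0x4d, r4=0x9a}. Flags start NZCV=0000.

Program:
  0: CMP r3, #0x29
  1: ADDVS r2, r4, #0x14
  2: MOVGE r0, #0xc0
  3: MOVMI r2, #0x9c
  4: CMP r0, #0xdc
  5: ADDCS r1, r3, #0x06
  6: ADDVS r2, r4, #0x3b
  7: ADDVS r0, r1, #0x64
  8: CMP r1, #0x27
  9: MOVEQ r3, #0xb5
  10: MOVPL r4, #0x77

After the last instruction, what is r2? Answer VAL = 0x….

VAL = 0x4a

0: ✓ CMP  NZCV=0010
1: · ADDVS
2: ✓ MOVGE  r0←0xc0
3: · MOVMI
4: ✓ CMP  NZCV=1000
5: · ADDCS
6: · ADDVS
7: · ADDVS
8: ✓ CMP  NZCV=1010
9: · MOVEQ
10: · MOVPL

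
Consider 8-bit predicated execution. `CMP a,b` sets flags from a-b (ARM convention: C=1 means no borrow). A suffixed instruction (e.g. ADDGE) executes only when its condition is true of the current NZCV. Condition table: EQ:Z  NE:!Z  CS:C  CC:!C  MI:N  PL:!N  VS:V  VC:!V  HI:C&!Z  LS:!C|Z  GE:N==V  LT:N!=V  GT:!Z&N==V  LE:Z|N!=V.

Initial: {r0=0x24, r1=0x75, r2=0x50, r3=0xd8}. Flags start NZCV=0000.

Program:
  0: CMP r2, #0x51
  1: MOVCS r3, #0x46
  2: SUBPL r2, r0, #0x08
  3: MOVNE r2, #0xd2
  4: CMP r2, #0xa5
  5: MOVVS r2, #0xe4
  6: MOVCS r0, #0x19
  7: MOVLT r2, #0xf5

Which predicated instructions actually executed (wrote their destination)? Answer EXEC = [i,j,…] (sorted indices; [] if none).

EXEC = [3,6]

0: ✓ CMP  NZCV=1000
1: · MOVCS
2: · SUBPL
3: ✓ MOVNE  r2←0xd2
4: ✓ CMP  NZCV=0010
5: · MOVVS
6: ✓ MOVCS  r0←0x19
7: · MOVLT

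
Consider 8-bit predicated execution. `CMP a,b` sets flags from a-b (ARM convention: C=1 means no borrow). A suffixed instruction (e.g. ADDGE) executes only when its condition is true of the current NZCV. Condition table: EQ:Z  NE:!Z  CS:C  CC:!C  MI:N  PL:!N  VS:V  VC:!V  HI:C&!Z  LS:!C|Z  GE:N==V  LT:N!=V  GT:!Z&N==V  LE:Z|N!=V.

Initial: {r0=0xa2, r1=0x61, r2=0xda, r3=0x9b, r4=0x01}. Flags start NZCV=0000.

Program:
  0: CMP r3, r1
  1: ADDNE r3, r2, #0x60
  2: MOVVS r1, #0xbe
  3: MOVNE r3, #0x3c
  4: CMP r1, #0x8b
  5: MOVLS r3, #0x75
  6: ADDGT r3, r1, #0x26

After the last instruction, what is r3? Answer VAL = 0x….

[0] flags=0011 → (cmp)
[1] flags=0011 NE?T → r3=0x3a
[2] flags=0011 VS?T → r1=0xbe
[3] flags=0011 NE?T → r3=0x3c
[4] flags=0010 → (cmp)
[5] flags=0010 LS?F → skip
[6] flags=0010 GT?T → r3=0xe4

VAL = 0xe4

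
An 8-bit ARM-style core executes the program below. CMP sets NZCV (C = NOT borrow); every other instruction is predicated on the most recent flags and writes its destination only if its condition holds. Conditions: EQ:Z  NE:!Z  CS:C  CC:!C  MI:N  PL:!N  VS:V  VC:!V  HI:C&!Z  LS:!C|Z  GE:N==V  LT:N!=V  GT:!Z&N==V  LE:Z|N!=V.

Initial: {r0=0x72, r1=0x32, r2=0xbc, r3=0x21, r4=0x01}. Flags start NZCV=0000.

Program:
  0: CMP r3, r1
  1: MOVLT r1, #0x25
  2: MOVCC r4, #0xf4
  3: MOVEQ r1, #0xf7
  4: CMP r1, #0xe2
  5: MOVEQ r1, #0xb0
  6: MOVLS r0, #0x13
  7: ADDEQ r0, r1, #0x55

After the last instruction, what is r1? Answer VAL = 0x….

0: ✓ CMP  NZCV=1000
1: ✓ MOVLT  r1←0x25
2: ✓ MOVCC  r4←0xf4
3: · MOVEQ
4: ✓ CMP  NZCV=0000
5: · MOVEQ
6: ✓ MOVLS  r0←0x13
7: · ADDEQ

VAL = 0x25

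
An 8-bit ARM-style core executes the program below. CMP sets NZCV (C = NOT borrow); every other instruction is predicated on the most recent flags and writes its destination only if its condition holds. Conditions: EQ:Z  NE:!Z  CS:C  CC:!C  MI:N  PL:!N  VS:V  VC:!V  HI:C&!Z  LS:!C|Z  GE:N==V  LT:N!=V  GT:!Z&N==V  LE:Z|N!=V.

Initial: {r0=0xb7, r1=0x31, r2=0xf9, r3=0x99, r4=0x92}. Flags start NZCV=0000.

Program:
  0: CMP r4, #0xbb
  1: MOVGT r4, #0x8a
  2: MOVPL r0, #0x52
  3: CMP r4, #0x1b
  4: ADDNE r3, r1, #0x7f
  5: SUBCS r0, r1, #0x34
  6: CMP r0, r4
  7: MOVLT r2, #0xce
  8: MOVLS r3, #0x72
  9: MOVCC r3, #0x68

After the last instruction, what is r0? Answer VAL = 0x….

[0] flags=1000 → (cmp)
[1] flags=1000 GT?F → skip
[2] flags=1000 PL?F → skip
[3] flags=0011 → (cmp)
[4] flags=0011 NE?T → r3=0xb0
[5] flags=0011 CS?T → r0=0xfd
[6] flags=0010 → (cmp)
[7] flags=0010 LT?F → skip
[8] flags=0010 LS?F → skip
[9] flags=0010 CC?F → skip

VAL = 0xfd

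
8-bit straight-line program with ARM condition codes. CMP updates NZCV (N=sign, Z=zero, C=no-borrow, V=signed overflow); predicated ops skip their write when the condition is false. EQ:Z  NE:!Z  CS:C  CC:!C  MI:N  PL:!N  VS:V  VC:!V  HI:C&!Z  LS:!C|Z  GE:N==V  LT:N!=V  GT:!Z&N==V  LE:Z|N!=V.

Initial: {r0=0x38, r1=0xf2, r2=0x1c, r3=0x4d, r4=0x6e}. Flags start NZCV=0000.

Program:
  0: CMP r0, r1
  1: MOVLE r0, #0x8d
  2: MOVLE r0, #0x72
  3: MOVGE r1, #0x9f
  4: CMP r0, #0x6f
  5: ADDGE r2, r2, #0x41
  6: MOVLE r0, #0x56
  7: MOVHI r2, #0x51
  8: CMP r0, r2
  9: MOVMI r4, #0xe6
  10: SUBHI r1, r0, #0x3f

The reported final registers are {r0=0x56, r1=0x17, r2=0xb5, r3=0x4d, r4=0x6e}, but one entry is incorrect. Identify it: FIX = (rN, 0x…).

0: ✓ CMP  NZCV=0000
1: · MOVLE
2: · MOVLE
3: ✓ MOVGE  r1←0x9f
4: ✓ CMP  NZCV=1000
5: · ADDGE
6: ✓ MOVLE  r0←0x56
7: · MOVHI
8: ✓ CMP  NZCV=0010
9: · MOVMI
10: ✓ SUBHI  r1←0x17

FIX = (r2, 0x1c)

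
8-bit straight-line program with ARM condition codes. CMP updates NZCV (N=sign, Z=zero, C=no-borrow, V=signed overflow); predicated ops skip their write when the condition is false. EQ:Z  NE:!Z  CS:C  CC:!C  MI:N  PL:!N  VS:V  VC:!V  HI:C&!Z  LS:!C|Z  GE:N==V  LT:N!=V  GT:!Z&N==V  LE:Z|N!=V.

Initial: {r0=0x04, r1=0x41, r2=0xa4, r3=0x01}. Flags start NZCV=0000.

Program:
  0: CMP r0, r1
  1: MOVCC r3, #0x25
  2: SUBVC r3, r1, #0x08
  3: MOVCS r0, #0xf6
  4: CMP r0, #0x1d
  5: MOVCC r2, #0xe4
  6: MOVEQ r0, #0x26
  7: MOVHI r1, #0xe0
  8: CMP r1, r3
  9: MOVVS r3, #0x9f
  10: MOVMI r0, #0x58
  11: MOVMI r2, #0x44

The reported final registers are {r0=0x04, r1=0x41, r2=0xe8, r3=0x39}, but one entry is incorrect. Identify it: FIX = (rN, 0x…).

[0] flags=1000 → (cmp)
[1] flags=1000 CC?T → r3=0x25
[2] flags=1000 VC?T → r3=0x39
[3] flags=1000 CS?F → skip
[4] flags=1000 → (cmp)
[5] flags=1000 CC?T → r2=0xe4
[6] flags=1000 EQ?F → skip
[7] flags=1000 HI?F → skip
[8] flags=0010 → (cmp)
[9] flags=0010 VS?F → skip
[10] flags=0010 MI?F → skip
[11] flags=0010 MI?F → skip

FIX = (r2, 0xe4)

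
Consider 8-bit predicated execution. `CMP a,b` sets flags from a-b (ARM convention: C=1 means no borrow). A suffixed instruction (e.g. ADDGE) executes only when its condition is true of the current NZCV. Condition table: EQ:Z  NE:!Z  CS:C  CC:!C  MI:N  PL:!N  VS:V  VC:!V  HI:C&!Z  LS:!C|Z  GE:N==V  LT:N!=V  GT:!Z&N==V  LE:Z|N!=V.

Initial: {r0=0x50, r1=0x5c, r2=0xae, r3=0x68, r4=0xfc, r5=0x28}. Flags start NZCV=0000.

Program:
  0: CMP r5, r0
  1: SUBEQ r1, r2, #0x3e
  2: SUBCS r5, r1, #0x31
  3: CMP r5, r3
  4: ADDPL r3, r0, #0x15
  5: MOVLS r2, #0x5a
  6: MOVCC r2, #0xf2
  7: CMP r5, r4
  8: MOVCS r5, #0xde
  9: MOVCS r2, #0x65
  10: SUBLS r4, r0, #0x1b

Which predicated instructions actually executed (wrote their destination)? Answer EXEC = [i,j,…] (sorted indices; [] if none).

EXEC = [5,6,10]

[0] flags=1000 → (cmp)
[1] flags=1000 EQ?F → skip
[2] flags=1000 CS?F → skip
[3] flags=1000 → (cmp)
[4] flags=1000 PL?F → skip
[5] flags=1000 LS?T → r2=0x5a
[6] flags=1000 CC?T → r2=0xf2
[7] flags=0000 → (cmp)
[8] flags=0000 CS?F → skip
[9] flags=0000 CS?F → skip
[10] flags=0000 LS?T → r4=0x35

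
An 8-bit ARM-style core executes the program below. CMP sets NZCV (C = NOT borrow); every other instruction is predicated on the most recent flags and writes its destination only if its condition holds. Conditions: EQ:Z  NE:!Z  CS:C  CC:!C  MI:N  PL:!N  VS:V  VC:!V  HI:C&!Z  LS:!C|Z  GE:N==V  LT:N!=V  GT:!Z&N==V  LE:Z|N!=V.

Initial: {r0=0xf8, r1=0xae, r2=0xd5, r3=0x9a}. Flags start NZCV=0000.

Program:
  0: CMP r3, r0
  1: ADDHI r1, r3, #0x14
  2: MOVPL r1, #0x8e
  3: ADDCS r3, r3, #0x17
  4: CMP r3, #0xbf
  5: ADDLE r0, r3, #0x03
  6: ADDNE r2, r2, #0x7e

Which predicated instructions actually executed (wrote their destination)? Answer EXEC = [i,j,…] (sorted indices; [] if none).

[0] flags=1000 → (cmp)
[1] flags=1000 HI?F → skip
[2] flags=1000 PL?F → skip
[3] flags=1000 CS?F → skip
[4] flags=1000 → (cmp)
[5] flags=1000 LE?T → r0=0x9d
[6] flags=1000 NE?T → r2=0x53

EXEC = [5,6]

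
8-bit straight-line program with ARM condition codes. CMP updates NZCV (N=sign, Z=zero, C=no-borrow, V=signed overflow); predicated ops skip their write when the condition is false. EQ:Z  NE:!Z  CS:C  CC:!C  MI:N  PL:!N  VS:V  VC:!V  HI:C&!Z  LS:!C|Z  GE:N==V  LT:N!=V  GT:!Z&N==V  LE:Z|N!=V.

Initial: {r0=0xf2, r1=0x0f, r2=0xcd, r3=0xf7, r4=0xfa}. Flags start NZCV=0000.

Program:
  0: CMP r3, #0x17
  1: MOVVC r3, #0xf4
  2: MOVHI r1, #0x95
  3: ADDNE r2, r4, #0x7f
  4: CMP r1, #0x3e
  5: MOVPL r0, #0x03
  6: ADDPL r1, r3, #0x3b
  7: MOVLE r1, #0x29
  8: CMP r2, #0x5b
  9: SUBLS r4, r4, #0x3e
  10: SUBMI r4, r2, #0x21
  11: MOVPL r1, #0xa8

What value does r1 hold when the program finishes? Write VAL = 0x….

VAL = 0xa8

[0] flags=1010 → (cmp)
[1] flags=1010 VC?T → r3=0xf4
[2] flags=1010 HI?T → r1=0x95
[3] flags=1010 NE?T → r2=0x79
[4] flags=0011 → (cmp)
[5] flags=0011 PL?T → r0=0x03
[6] flags=0011 PL?T → r1=0x2f
[7] flags=0011 LE?T → r1=0x29
[8] flags=0010 → (cmp)
[9] flags=0010 LS?F → skip
[10] flags=0010 MI?F → skip
[11] flags=0010 PL?T → r1=0xa8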